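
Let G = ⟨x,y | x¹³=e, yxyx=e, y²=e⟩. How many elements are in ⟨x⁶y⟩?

|⟨x⁶y⟩| equals the order of x⁶y. Compute successive powers until reaching e:
  (x⁶y)¹ = x⁶y, (x⁶y)² = e.
The smallest positive k with (x⁶y)ᵏ = e is 2, so |⟨x⁶y⟩| = 2.

Answer: 2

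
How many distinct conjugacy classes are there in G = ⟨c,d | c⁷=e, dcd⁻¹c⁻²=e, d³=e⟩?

The conjugacy classes (representative and size) are:
  [e] (size 1), [c²] (size 3), [c⁵] (size 3), [d] (size 7), [d²] (size 7).
Class equation: 1 + 3 + 3 + 7 + 7 = 21 = |G|. So G has 5 conjugacy classes.

Answer: 5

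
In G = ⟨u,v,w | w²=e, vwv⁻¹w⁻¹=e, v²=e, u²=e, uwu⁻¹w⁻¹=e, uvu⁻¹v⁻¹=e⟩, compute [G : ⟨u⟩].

First find ord(u) by computing successive powers:
  u¹ = u, u² = e.
So |⟨u⟩| = ord(u) = 2. With |G| = 8, by Lagrange [G : ⟨u⟩] = 8/2 = 4.

Answer: 4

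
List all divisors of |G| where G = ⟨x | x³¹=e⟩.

|G| = 31 = 31. By Lagrange's theorem the order of any subgroup divides 31; the divisors of 31 are 1, 31.

Answer: 1, 31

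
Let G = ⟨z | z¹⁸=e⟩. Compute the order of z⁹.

Compute successive powers until reaching e:
  (z⁹)¹ = z⁹, (z⁹)² = e.
The smallest positive k with (z⁹)ᵏ = e is 2.

Answer: 2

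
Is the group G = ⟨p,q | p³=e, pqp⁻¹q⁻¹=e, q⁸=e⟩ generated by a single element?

|G| = 24. The element pq has order 24 (its powers give 24 distinct elements), so ⟨pq⟩ = G and G is cyclic.

Answer: Yes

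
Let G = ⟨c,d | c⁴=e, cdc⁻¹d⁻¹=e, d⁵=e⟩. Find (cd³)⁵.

Compute successive powers of (cd³), reducing at each step:
  (cd³)²: (cd³) · c = c²d³;   (c²d³) · d³ = c²d
  (cd³)³: (c²d) · c = c³d;   (c³d) · d³ = c³d⁴
  (cd³)⁴: (c³d⁴) · c = d⁴;   (d⁴) · d³ = d²
  (cd³)⁵: (d²) · c = cd²;   (cd²) · d³ = c

Answer: c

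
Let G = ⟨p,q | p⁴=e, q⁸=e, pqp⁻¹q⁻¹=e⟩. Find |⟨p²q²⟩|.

|⟨p²q²⟩| equals the order of p²q². Compute successive powers until reaching e:
  (p²q²)¹ = p²q², (p²q²)² = q⁴, (p²q²)³ = p²q⁶, (p²q²)⁴ = e.
The smallest positive k with (p²q²)ᵏ = e is 4, so |⟨p²q²⟩| = 4.

Answer: 4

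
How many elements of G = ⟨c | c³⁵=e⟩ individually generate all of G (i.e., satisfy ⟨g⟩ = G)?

G is cyclic of order 35. An element generates G iff its order is 35, and a cyclic group of order 35 has exactly φ(35) = 24 such elements.

Answer: 24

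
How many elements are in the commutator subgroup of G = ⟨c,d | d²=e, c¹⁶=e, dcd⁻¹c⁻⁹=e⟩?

G' = [G, G] is generated by all commutators. The generator-pair commutators are: [c, d] = c⁸.
The subgroup they normally generate is {e, c⁸}, of order 2.
Check: |G/G'| = 32/2 = 16 is the order of the abelianisation.

Answer: 2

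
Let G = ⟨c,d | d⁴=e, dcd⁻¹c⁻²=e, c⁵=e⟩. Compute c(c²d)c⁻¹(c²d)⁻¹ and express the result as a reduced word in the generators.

[c, (c²d)] = c·(c²d)·c⁻¹·(c²d)⁻¹.
  c · (c²d) = c³d
  (c³d) · (c⁴) = cd
  (cd) · (c⁴d³) = c⁴

Answer: c⁴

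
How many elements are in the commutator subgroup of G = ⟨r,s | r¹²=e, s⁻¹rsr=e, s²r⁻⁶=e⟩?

G' = [G, G] is generated by all commutators. The generator-pair commutators are: [r, s] = r².
The subgroup they normally generate is {e, r², r⁴, r⁶, r⁸, r¹⁰}, of order 6.
Check: |G/G'| = 24/6 = 4 is the order of the abelianisation.

Answer: 6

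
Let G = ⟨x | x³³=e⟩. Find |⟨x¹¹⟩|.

|⟨x¹¹⟩| equals the order of x¹¹. Compute successive powers until reaching e:
  (x¹¹)¹ = x¹¹, (x¹¹)² = x²², (x¹¹)³ = e.
The smallest positive k with (x¹¹)ᵏ = e is 3, so |⟨x¹¹⟩| = 3.

Answer: 3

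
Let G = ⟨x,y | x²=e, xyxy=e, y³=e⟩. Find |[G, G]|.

G' = [G, G] is generated by all commutators. The generator-pair commutators are: [x, y] = y.
The subgroup they normally generate is {e, y, y²}, of order 3.
Check: |G/G'| = 6/3 = 2 is the order of the abelianisation.

Answer: 3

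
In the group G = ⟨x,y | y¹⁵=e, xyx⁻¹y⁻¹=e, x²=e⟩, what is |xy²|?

Compute successive powers until reaching e:
  (xy²)¹ = xy², (xy²)² = y⁴, (xy²)³ = xy⁶, (xy²)⁴ = y⁸, (xy²)⁵ = xy¹⁰, (xy²)⁶ = y¹², (xy²)⁷ = xy¹⁴, (xy²)⁸ = y, (xy²)⁹ = xy³, (xy²)¹⁰ = y⁵, (xy²)¹¹ = xy⁷, (xy²)¹² = y⁹, (xy²)¹³ = xy¹¹, (xy²)¹⁴ = y¹³, (xy²)¹⁵ = x, (xy²)¹⁶ = y², (xy²)¹⁷ = xy⁴, (xy²)¹⁸ = y⁶, (xy²)¹⁹ = xy⁸, (xy²)²⁰ = y¹⁰, (xy²)²¹ = xy¹², (xy²)²² = y¹⁴, (xy²)²³ = xy, (xy²)²⁴ = y³, (xy²)²⁵ = xy⁵, (xy²)²⁶ = y⁷, (xy²)²⁷ = xy⁹, (xy²)²⁸ = y¹¹, (xy²)²⁹ = xy¹³, (xy²)³⁰ = e.
The smallest positive k with (xy²)ᵏ = e is 30.

Answer: 30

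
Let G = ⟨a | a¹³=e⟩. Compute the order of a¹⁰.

Compute successive powers until reaching e:
  (a¹⁰)¹ = a¹⁰, (a¹⁰)² = a⁷, (a¹⁰)³ = a⁴, (a¹⁰)⁴ = a, (a¹⁰)⁵ = a¹¹, (a¹⁰)⁶ = a⁸, (a¹⁰)⁷ = a⁵, (a¹⁰)⁸ = a², (a¹⁰)⁹ = a¹², (a¹⁰)¹⁰ = a⁹, (a¹⁰)¹¹ = a⁶, (a¹⁰)¹² = a³, (a¹⁰)¹³ = e.
The smallest positive k with (a¹⁰)ᵏ = e is 13.

Answer: 13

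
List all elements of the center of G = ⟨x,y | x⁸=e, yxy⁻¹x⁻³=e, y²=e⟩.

An element z ∈ Z(G) iff z commutes with every generator.
For example x⁴ is central: (x⁴)·x = x⁵ = x·(x⁴); (x⁴)·y = x⁴y = y·(x⁴).
Whereas x ∉ Z(G) since x·y = xy ≠ x³y = y·x.
Checking each of the 16 elements this way gives Z(G) = {e, x⁴}, of order 2.

Answer: {e, x⁴}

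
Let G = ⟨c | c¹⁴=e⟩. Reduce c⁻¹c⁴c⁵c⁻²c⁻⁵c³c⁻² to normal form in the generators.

Multiply left to right, reducing at each step:
  (c¹³) · c⁴ = c³
  (c³) · c⁵ = c⁸
  (c⁸) · c⁻² = c⁶
  (c⁶) · c⁻⁵ = c
  c · c³ = c⁴
  (c⁴) · c⁻² = c²

Answer: c²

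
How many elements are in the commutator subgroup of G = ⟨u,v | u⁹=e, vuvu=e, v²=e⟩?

G' = [G, G] is generated by all commutators. The generator-pair commutators are: [u, v] = u².
The subgroup they normally generate is {e, u, u², u³, u⁴, u⁵, u⁶, u⁷, u⁸}, of order 9.
Check: |G/G'| = 18/9 = 2 is the order of the abelianisation.

Answer: 9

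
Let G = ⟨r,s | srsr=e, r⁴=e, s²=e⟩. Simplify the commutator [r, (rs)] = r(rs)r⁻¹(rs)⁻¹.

[r, (rs)] = r·(rs)·r⁻¹·(rs)⁻¹.
  r · (rs) = r²s
  (r²s) · (r³) = r³s
  (r³s) · (rs) = r²

Answer: r²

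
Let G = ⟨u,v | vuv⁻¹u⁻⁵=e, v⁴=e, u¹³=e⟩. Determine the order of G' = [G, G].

G' = [G, G] is generated by all commutators. The generator-pair commutators are: [u, v] = u⁹.
The subgroup they normally generate is {e, u, u², u³, u⁴, u⁵, u⁶, u⁷, u⁸, u⁹, u¹⁰, u¹¹, u¹²}, of order 13.
Check: |G/G'| = 52/13 = 4 is the order of the abelianisation.

Answer: 13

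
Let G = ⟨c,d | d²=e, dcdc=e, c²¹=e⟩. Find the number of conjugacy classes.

The conjugacy classes (representative and size) are:
  [e] (size 1), [c²⁰] (size 2), [c²] (size 2), [c³] (size 2), [c¹⁷] (size 2), [c⁵] (size 2), [c⁶] (size 2), [c⁷] (size 2), [c⁸] (size 2), [c⁹] (size 2), [c¹⁰] (size 2), [d] (size 21).
Class equation: 1 + 2 + 2 + 2 + 2 + 2 + 2 + 2 + 2 + 2 + 2 + 21 = 42 = |G|. So G has 12 conjugacy classes.

Answer: 12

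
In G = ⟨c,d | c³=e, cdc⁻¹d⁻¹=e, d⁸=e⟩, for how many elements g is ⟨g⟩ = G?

G is cyclic of order 24. An element generates G iff its order is 24, and a cyclic group of order 24 has exactly φ(24) = 8 such elements.

Answer: 8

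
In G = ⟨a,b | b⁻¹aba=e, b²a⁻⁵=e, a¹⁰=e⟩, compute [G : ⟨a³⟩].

First find ord(a³) by computing successive powers:
  (a³)¹ = a³, (a³)² = a⁶, (a³)³ = a⁹, (a³)⁴ = a², (a³)⁵ = a⁵, (a³)⁶ = a⁸, (a³)⁷ = a, (a³)⁸ = a⁴, (a³)⁹ = a⁷, (a³)¹⁰ = e.
So |⟨a³⟩| = ord(a³) = 10. With |G| = 20, by Lagrange [G : ⟨a³⟩] = 20/10 = 2.

Answer: 2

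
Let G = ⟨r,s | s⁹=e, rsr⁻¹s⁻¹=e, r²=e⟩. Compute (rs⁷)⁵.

Compute successive powers of (rs⁷), reducing at each step:
  (rs⁷)²: (rs⁷) · r = s⁷;   (s⁷) · s⁷ = s⁵
  (rs⁷)³: (s⁵) · r = rs⁵;   (rs⁵) · s⁷ = rs³
  (rs⁷)⁴: (rs³) · r = s³;   (s³) · s⁷ = s
  (rs⁷)⁵: s · r = rs;   (rs) · s⁷ = rs⁸

Answer: rs⁸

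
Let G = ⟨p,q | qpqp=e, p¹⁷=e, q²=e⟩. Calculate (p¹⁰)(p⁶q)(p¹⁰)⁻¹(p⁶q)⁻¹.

[(p¹⁰), (p⁶q)] = (p¹⁰)·(p⁶q)·(p¹⁰)⁻¹·(p⁶q)⁻¹.
  (p¹⁰) · (p⁶q) = p¹⁶q
  (p¹⁶q) · (p⁷) = p⁹q
  (p⁹q) · (p⁶q) = p³

Answer: p³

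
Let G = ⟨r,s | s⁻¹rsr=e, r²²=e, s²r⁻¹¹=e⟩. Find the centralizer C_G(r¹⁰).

⟨r¹⁰⟩ ⊆ C_G(r¹⁰) since powers of r¹⁰ commute with r¹⁰; so |C_G(r¹⁰)| ≥ |⟨r¹⁰⟩| = 11.
By orbit–stabilizer, |C_G(r¹⁰)| = |G| / |conj. class of r¹⁰| = 44 / 2 = 22.
The 22 elements commuting with r¹⁰ are {e, r, r², r³, r⁴, r⁵, r⁶, r⁷, r⁸, r⁹, r¹⁰, r¹¹, r¹², r¹³, r¹⁴, r¹⁵, r¹⁶, r¹⁷, r¹⁸, r¹⁹, r²⁰, r²¹}.

Answer: {e, r, r², r³, r⁴, r⁵, r⁶, r⁷, r⁸, r⁹, r¹⁰, r¹¹, r¹², r¹³, r¹⁴, r¹⁵, r¹⁶, r¹⁷, r¹⁸, r¹⁹, r²⁰, r²¹}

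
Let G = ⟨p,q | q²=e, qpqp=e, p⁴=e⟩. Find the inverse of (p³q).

The order of (p³q) is 2 (smallest k with (p³q)ᵏ = e), so (p³q)⁻¹ = (p³q)¹ = p³q.
Check: (p³q) · (p³q) → (p³q) · p³ = q;   q · q = e, giving e as required.

Answer: p³q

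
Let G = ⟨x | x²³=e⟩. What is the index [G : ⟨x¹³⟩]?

First find ord(x¹³) by computing successive powers:
  (x¹³)¹ = x¹³, (x¹³)² = x³, (x¹³)³ = x¹⁶, (x¹³)⁴ = x⁶, (x¹³)⁵ = x¹⁹, (x¹³)⁶ = x⁹, (x¹³)⁷ = x²², (x¹³)⁸ = x¹², (x¹³)⁹ = x², (x¹³)¹⁰ = x¹⁵, (x¹³)¹¹ = x⁵, (x¹³)¹² = x¹⁸, (x¹³)¹³ = x⁸, (x¹³)¹⁴ = x²¹, (x¹³)¹⁵ = x¹¹, (x¹³)¹⁶ = x, (x¹³)¹⁷ = x¹⁴, (x¹³)¹⁸ = x⁴, (x¹³)¹⁹ = x¹⁷, (x¹³)²⁰ = x⁷, (x¹³)²¹ = x²⁰, (x¹³)²² = x¹⁰, (x¹³)²³ = e.
So |⟨x¹³⟩| = ord(x¹³) = 23. With |G| = 23, by Lagrange [G : ⟨x¹³⟩] = 23/23 = 1.

Answer: 1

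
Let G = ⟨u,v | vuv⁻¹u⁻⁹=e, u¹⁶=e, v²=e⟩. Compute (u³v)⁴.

Compute successive powers of (u³v), reducing at each step:
  (u³v)²: (u³v) · u³ = u¹⁴v;   (u¹⁴v) · v = u¹⁴
  (u³v)³: (u¹⁴) · u³ = u;   u · v = uv
  (u³v)⁴: (uv) · u³ = u¹²v;   (u¹²v) · v = u¹²

Answer: u¹²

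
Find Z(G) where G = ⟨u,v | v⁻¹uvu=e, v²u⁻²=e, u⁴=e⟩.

An element z ∈ Z(G) iff z commutes with every generator.
For example u² is central: (u²)·u = u³ = u·(u²); (u²)·v = v⁻¹ = v·(u²).
Whereas u ∉ Z(G) since u·v = uv ≠ uv⁻¹ = v·u.
Checking each of the 8 elements this way gives Z(G) = {e, u²}, of order 2.

Answer: {e, u²}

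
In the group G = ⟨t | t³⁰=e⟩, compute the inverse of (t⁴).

The order of (t⁴) is 15 (smallest k with (t⁴)ᵏ = e), so (t⁴)⁻¹ = (t⁴)¹⁴ = t²⁶.
Check: (t⁴) · (t²⁶) → (t⁴) · t²⁶ = e, giving e as required.

Answer: t²⁶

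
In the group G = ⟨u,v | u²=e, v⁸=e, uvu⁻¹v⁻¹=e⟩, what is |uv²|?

Compute successive powers until reaching e:
  (uv²)¹ = uv², (uv²)² = v⁴, (uv²)³ = uv⁶, (uv²)⁴ = e.
The smallest positive k with (uv²)ᵏ = e is 4.

Answer: 4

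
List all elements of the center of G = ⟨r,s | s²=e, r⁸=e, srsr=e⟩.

An element z ∈ Z(G) iff z commutes with every generator.
For example r⁴ is central: (r⁴)·r = r⁵ = r·(r⁴); (r⁴)·s = r⁴s = s·(r⁴).
Whereas r ∉ Z(G) since r·s = rs ≠ r⁷s = s·r.
Checking each of the 16 elements this way gives Z(G) = {e, r⁴}, of order 2.

Answer: {e, r⁴}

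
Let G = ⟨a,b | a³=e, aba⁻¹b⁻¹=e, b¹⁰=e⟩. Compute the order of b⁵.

Compute successive powers until reaching e:
  (b⁵)¹ = b⁵, (b⁵)² = e.
The smallest positive k with (b⁵)ᵏ = e is 2.

Answer: 2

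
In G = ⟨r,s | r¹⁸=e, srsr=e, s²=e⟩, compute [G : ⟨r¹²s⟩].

First find ord(r¹²s) by computing successive powers:
  (r¹²s)¹ = r¹²s, (r¹²s)² = e.
So |⟨r¹²s⟩| = ord(r¹²s) = 2. With |G| = 36, by Lagrange [G : ⟨r¹²s⟩] = 36/2 = 18.

Answer: 18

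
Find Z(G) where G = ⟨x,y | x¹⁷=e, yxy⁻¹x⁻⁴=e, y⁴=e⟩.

An element z ∈ Z(G) iff z commutes with every generator.
For example e is central: e·x = x = x·e; e·y = y = y·e.
Whereas x ∉ Z(G) since x·y = xy ≠ x⁴y = y·x.
Checking each of the 68 elements this way gives Z(G) = {e}, of order 1.

Answer: {e}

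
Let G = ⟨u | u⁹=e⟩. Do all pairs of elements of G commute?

G has a single generator, so G is cyclic and hence abelian.

Answer: Yes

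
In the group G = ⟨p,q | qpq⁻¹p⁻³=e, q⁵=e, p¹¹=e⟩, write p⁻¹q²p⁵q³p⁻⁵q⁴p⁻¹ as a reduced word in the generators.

Multiply left to right, reducing at each step:
  (p¹⁰) · q² = p¹⁰q²
  (p¹⁰q²) · p⁵ = q²
  (q²) · q³ = e
  e · p⁻⁵ = p⁶
  (p⁶) · q⁴ = p⁶q⁴
  (p⁶q⁴) · p⁻¹ = p²q⁴

Answer: p²q⁴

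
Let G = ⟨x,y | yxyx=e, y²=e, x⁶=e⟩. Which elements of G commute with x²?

⟨x²⟩ ⊆ C_G(x²) since powers of x² commute with x²; so |C_G(x²)| ≥ |⟨x²⟩| = 3.
By orbit–stabilizer, |C_G(x²)| = |G| / |conj. class of x²| = 12 / 2 = 6.
The 6 elements commuting with x² are {e, x, x², x³, x⁴, x⁵}.

Answer: {e, x, x², x³, x⁴, x⁵}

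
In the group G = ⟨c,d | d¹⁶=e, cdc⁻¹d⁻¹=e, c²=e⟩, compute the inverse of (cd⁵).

The order of (cd⁵) is 16 (smallest k with (cd⁵)ᵏ = e), so (cd⁵)⁻¹ = (cd⁵)¹⁵ = cd¹¹.
Check: (cd⁵) · (cd¹¹) → (cd⁵) · c = d⁵;   (d⁵) · d¹¹ = e, giving e as required.

Answer: cd¹¹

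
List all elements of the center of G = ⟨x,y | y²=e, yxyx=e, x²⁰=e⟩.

An element z ∈ Z(G) iff z commutes with every generator.
For example x¹⁰ is central: (x¹⁰)·x = x¹¹ = x·(x¹⁰); (x¹⁰)·y = x¹⁰y = y·(x¹⁰).
Whereas x ∉ Z(G) since x·y = xy ≠ x¹⁹y = y·x.
Checking each of the 40 elements this way gives Z(G) = {e, x¹⁰}, of order 2.

Answer: {e, x¹⁰}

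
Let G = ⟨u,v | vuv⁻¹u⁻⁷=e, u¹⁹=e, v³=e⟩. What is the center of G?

An element z ∈ Z(G) iff z commutes with every generator.
For example e is central: e·u = u = u·e; e·v = v = v·e.
Whereas u ∉ Z(G) since u·v = uv ≠ u⁷v = v·u.
Checking each of the 57 elements this way gives Z(G) = {e}, of order 1.

Answer: {e}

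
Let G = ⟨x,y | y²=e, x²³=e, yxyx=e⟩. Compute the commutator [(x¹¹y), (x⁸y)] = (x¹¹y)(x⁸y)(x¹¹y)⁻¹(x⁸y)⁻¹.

[(x¹¹y), (x⁸y)] = (x¹¹y)·(x⁸y)·(x¹¹y)⁻¹·(x⁸y)⁻¹.
  (x¹¹y) · (x⁸y) = x³
  (x³) · (x¹¹y) = x¹⁴y
  (x¹⁴y) · (x⁸y) = x⁶

Answer: x⁶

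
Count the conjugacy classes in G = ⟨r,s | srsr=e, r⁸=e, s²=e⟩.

The conjugacy classes (representative and size) are:
  [e] (size 1), [r] (size 2), [r⁶] (size 2), [r³] (size 2), [r⁴] (size 1), [s] (size 4), [r⁵s] (size 4).
Class equation: 1 + 2 + 2 + 2 + 1 + 4 + 4 = 16 = |G|. So G has 7 conjugacy classes.

Answer: 7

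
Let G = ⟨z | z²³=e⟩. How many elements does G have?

G is generated by a single element, so G is cyclic. The relator gives z²³ = e and no smaller power is forced to be e, so the 23 powers {e, z, z², z³, z⁴, z⁵, z⁶, z⁷, z⁸, z⁹, z²², z²¹, z²⁰, z¹², z¹³, z¹¹, z¹⁰, z¹⁴, z¹⁵, z¹⁶, z¹⁷, z¹⁸, z¹⁹} are distinct. Hence |G| = 23.

Answer: 23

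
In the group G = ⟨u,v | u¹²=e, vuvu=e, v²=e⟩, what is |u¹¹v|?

Compute successive powers until reaching e:
  (u¹¹v)¹ = u¹¹v, (u¹¹v)² = e.
The smallest positive k with (u¹¹v)ᵏ = e is 2.

Answer: 2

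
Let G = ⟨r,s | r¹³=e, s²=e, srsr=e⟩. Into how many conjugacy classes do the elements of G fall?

The conjugacy classes (representative and size) are:
  [e] (size 1), [r¹²] (size 2), [r¹¹] (size 2), [r³] (size 2), [r⁴] (size 2), [r⁸] (size 2), [r⁶] (size 2), [s] (size 13).
Class equation: 1 + 2 + 2 + 2 + 2 + 2 + 2 + 13 = 26 = |G|. So G has 8 conjugacy classes.

Answer: 8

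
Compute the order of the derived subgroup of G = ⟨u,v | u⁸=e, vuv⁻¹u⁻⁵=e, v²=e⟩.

G' = [G, G] is generated by all commutators. The generator-pair commutators are: [u, v] = u⁴.
The subgroup they normally generate is {e, u⁴}, of order 2.
Check: |G/G'| = 16/2 = 8 is the order of the abelianisation.

Answer: 2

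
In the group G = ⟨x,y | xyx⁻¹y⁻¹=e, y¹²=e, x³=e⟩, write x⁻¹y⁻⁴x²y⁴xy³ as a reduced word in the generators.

Multiply left to right, reducing at each step:
  (x²) · y⁻⁴ = x²y⁸
  (x²y⁸) · x² = xy⁸
  (xy⁸) · y⁴ = x
  x · x = x²
  (x²) · y³ = x²y³

Answer: x²y³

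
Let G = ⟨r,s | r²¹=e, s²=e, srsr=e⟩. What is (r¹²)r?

Compute (r¹²) · r by multiplying left to right and reducing via the relations at each step:
  (r¹²) · r = r¹³

Answer: r¹³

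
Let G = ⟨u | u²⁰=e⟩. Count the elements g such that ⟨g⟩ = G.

G is cyclic of order 20. An element generates G iff its order is 20, and a cyclic group of order 20 has exactly φ(20) = 8 such elements.

Answer: 8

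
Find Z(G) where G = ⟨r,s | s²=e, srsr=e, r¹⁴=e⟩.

An element z ∈ Z(G) iff z commutes with every generator.
For example r⁷ is central: (r⁷)·r = r⁸ = r·(r⁷); (r⁷)·s = r⁷s = s·(r⁷).
Whereas r ∉ Z(G) since r·s = rs ≠ r¹³s = s·r.
Checking each of the 28 elements this way gives Z(G) = {e, r⁷}, of order 2.

Answer: {e, r⁷}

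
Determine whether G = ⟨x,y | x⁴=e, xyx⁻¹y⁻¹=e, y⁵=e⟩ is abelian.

Each pair of generators commutes: x·y = xy = y·x. Since the generators pairwise commute, every element of G commutes with every other, so G is abelian.

Answer: Yes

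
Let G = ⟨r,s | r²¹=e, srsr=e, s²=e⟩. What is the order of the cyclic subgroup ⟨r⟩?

|⟨r⟩| equals the order of r. Compute successive powers until reaching e:
  r¹ = r, r² = r², r³ = r³, r⁴ = r⁴, r⁵ = r⁵, r⁶ = r⁶, r⁷ = r⁷, r⁸ = r⁸, r⁹ = r⁹, r¹⁰ = r¹⁰, r¹¹ = r¹¹, r¹² = r¹², r¹³ = r¹³, r¹⁴ = r¹⁴, r¹⁵ = r¹⁵, r¹⁶ = r¹⁶, r¹⁷ = r¹⁷, r¹⁸ = r¹⁸, r¹⁹ = r¹⁹, r²⁰ = r²⁰, r²¹ = e.
The smallest positive k with rᵏ = e is 21, so |⟨r⟩| = 21.

Answer: 21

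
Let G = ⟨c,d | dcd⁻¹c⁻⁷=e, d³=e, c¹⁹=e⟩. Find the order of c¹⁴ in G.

Compute successive powers until reaching e:
  (c¹⁴)¹ = c¹⁴, (c¹⁴)² = c⁹, (c¹⁴)³ = c⁴, (c¹⁴)⁴ = c¹⁸, (c¹⁴)⁵ = c¹³, (c¹⁴)⁶ = c⁸, (c¹⁴)⁷ = c³, (c¹⁴)⁸ = c¹⁷, (c¹⁴)⁹ = c¹², (c¹⁴)¹⁰ = c⁷, (c¹⁴)¹¹ = c², (c¹⁴)¹² = c¹⁶, (c¹⁴)¹³ = c¹¹, (c¹⁴)¹⁴ = c⁶, (c¹⁴)¹⁵ = c, (c¹⁴)¹⁶ = c¹⁵, (c¹⁴)¹⁷ = c¹⁰, (c¹⁴)¹⁸ = c⁵, (c¹⁴)¹⁹ = e.
The smallest positive k with (c¹⁴)ᵏ = e is 19.

Answer: 19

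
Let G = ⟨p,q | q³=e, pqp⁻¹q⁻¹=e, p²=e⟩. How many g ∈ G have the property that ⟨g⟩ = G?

G is cyclic of order 6. An element generates G iff its order is 6, and a cyclic group of order 6 has exactly φ(6) = 2 such elements.

Answer: 2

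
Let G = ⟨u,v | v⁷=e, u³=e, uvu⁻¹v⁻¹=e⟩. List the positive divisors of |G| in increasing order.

|G| = 21 = 3 · 7. By Lagrange's theorem the order of any subgroup divides 21; the divisors of 21 are 1, 3, 7, 21.

Answer: 1, 3, 7, 21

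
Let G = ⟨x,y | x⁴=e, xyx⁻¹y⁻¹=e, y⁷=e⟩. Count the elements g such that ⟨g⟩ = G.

G is cyclic of order 28. An element generates G iff its order is 28, and a cyclic group of order 28 has exactly φ(28) = 12 such elements.

Answer: 12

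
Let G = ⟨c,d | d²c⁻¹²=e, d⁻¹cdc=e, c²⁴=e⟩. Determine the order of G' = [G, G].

G' = [G, G] is generated by all commutators. The generator-pair commutators are: [c, d] = c².
The subgroup they normally generate is {e, c², c⁴, c⁶, c⁸, c¹⁰, c¹², c¹⁴, c¹⁶, c¹⁸, c²⁰, c²²}, of order 12.
Check: |G/G'| = 48/12 = 4 is the order of the abelianisation.

Answer: 12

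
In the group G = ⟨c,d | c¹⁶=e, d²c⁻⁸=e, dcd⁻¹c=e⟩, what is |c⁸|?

Compute successive powers until reaching e:
  (c⁸)¹ = c⁸, (c⁸)² = e.
The smallest positive k with (c⁸)ᵏ = e is 2.

Answer: 2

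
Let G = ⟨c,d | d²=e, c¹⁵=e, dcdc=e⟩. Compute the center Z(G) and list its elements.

An element z ∈ Z(G) iff z commutes with every generator.
For example e is central: e·c = c = c·e; e·d = d = d·e.
Whereas c ∉ Z(G) since c·d = cd ≠ c¹⁴d = d·c.
Checking each of the 30 elements this way gives Z(G) = {e}, of order 1.

Answer: {e}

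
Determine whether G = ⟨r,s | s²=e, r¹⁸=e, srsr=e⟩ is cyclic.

Every cyclic group is abelian. But r·s = rs while s·r = r¹⁷s, so r·s ≠ s·r and G is not abelian. Hence G is not cyclic.

Answer: No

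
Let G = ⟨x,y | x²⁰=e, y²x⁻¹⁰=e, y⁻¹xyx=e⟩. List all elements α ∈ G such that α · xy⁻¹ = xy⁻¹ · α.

⟨xy⁻¹⟩ ⊆ C_G(xy⁻¹) since powers of xy⁻¹ commute with xy⁻¹; so |C_G(xy⁻¹)| ≥ |⟨xy⁻¹⟩| = 4.
By orbit–stabilizer, |C_G(xy⁻¹)| = |G| / |conj. class of xy⁻¹| = 40 / 10 = 4.
The 4 elements commuting with xy⁻¹ are {e, x¹⁰, xy, xy⁻¹}.

Answer: {e, x¹⁰, xy, xy⁻¹}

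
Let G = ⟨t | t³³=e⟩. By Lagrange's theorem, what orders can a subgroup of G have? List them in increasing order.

|G| = 33 = 3 · 11. By Lagrange's theorem the order of any subgroup divides 33; the divisors of 33 are 1, 3, 11, 33.

Answer: 1, 3, 11, 33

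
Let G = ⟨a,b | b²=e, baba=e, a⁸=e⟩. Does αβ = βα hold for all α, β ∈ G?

a·b = ab but b·a = a⁷b, so a·b ≠ b·a and G is not abelian.

Answer: No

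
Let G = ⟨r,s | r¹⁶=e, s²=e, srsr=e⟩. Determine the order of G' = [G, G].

G' = [G, G] is generated by all commutators. The generator-pair commutators are: [r, s] = r².
The subgroup they normally generate is {e, r², r⁴, r⁶, r⁸, r¹⁰, r¹², r¹⁴}, of order 8.
Check: |G/G'| = 32/8 = 4 is the order of the abelianisation.

Answer: 8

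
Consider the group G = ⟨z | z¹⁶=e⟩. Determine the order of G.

G is generated by a single element, so G is cyclic. The relator gives z¹⁶ = e and no smaller power is forced to be e, so the 16 powers {e, z, z², z³, z⁴, z⁵, z⁶, z⁷, z⁸, z⁹, z¹², z¹³, z¹¹, z¹⁰, z¹⁴, z¹⁵} are distinct. Hence |G| = 16.

Answer: 16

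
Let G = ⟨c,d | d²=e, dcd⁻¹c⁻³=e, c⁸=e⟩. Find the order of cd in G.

Compute successive powers until reaching e:
  (cd)¹ = cd, (cd)² = c⁴, (cd)³ = c⁵d, (cd)⁴ = e.
The smallest positive k with (cd)ᵏ = e is 4.

Answer: 4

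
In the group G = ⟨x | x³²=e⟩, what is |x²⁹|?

Compute successive powers until reaching e:
  (x²⁹)¹ = x²⁹, (x²⁹)² = x²⁶, (x²⁹)³ = x²³, (x²⁹)⁴ = x²⁰, (x²⁹)⁵ = x¹⁷, (x²⁹)⁶ = x¹⁴, (x²⁹)⁷ = x¹¹, (x²⁹)⁸ = x⁸, (x²⁹)⁹ = x⁵, (x²⁹)¹⁰ = x², (x²⁹)¹¹ = x³¹, (x²⁹)¹² = x²⁸, (x²⁹)¹³ = x²⁵, (x²⁹)¹⁴ = x²², (x²⁹)¹⁵ = x¹⁹, (x²⁹)¹⁶ = x¹⁶, (x²⁹)¹⁷ = x¹³, (x²⁹)¹⁸ = x¹⁰, (x²⁹)¹⁹ = x⁷, (x²⁹)²⁰ = x⁴, (x²⁹)²¹ = x, (x²⁹)²² = x³⁰, (x²⁹)²³ = x²⁷, (x²⁹)²⁴ = x²⁴, (x²⁹)²⁵ = x²¹, (x²⁹)²⁶ = x¹⁸, (x²⁹)²⁷ = x¹⁵, (x²⁹)²⁸ = x¹², (x²⁹)²⁹ = x⁹, (x²⁹)³⁰ = x⁶, (x²⁹)³¹ = x³, (x²⁹)³² = e.
The smallest positive k with (x²⁹)ᵏ = e is 32.

Answer: 32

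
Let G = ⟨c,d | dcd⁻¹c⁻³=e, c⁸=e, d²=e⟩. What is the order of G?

Enumerate words in the generators, reducing via the relations: the distinct elements are
  {c, d, e, cd, c², c³, c⁴, c⁵, c⁶, c⁷, c²d, c³d, c⁴d, c⁵d, c⁶d, c⁷d}.
No further products give new elements, so |G| = 16.

Answer: 16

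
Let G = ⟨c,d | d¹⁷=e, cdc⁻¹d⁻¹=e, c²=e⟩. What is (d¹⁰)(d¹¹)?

Compute (d¹⁰) · (d¹¹) by multiplying left to right and reducing via the relations at each step:
  (d¹⁰) · d¹¹ = d⁴

Answer: d⁴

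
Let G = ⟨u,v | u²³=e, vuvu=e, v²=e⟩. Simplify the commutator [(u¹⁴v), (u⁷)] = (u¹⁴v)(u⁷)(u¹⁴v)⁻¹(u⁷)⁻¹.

[(u¹⁴v), (u⁷)] = (u¹⁴v)·(u⁷)·(u¹⁴v)⁻¹·(u⁷)⁻¹.
  (u¹⁴v) · (u⁷) = u⁷v
  (u⁷v) · (u¹⁴v) = u¹⁶
  (u¹⁶) · (u¹⁶) = u⁹

Answer: u⁹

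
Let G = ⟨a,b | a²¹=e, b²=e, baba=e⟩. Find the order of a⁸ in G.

Compute successive powers until reaching e:
  (a⁸)¹ = a⁸, (a⁸)² = a¹⁶, (a⁸)³ = a³, (a⁸)⁴ = a¹¹, (a⁸)⁵ = a¹⁹, (a⁸)⁶ = a⁶, (a⁸)⁷ = a¹⁴, (a⁸)⁸ = a, (a⁸)⁹ = a⁹, (a⁸)¹⁰ = a¹⁷, (a⁸)¹¹ = a⁴, (a⁸)¹² = a¹², (a⁸)¹³ = a²⁰, (a⁸)¹⁴ = a⁷, (a⁸)¹⁵ = a¹⁵, (a⁸)¹⁶ = a², (a⁸)¹⁷ = a¹⁰, (a⁸)¹⁸ = a¹⁸, (a⁸)¹⁹ = a⁵, (a⁸)²⁰ = a¹³, (a⁸)²¹ = e.
The smallest positive k with (a⁸)ᵏ = e is 21.

Answer: 21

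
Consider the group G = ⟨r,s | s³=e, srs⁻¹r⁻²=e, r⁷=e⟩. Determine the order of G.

Enumerate words in the generators, reducing via the relations: the distinct elements are
  {e, r, s, rs, r², r³, r⁴, r⁵, r⁶, s², rs², r²s, r³s, r⁴s, r⁵s, r⁶s, r²s², r³s², r⁴s², r⁵s², r⁶s²}.
No further products give new elements, so |G| = 21.

Answer: 21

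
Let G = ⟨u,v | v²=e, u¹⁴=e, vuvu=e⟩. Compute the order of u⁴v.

Compute successive powers until reaching e:
  (u⁴v)¹ = u⁴v, (u⁴v)² = e.
The smallest positive k with (u⁴v)ᵏ = e is 2.

Answer: 2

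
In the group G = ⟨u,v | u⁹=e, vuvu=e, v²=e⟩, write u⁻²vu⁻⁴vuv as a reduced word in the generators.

Multiply left to right, reducing at each step:
  (u⁷) · v = u⁷v
  (u⁷v) · u⁻⁴ = u²v
  (u²v) · v = u²
  (u²) · u = u³
  (u³) · v = u³v

Answer: u³v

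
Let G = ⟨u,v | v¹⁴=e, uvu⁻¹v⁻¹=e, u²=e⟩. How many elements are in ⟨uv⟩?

|⟨uv⟩| equals the order of uv. Compute successive powers until reaching e:
  (uv)¹ = uv, (uv)² = v², (uv)³ = uv³, (uv)⁴ = v⁴, (uv)⁵ = uv⁵, (uv)⁶ = v⁶, (uv)⁷ = uv⁷, (uv)⁸ = v⁸, (uv)⁹ = uv⁹, (uv)¹⁰ = v¹⁰, (uv)¹¹ = uv¹¹, (uv)¹² = v¹², (uv)¹³ = uv¹³, (uv)¹⁴ = e.
The smallest positive k with (uv)ᵏ = e is 14, so |⟨uv⟩| = 14.

Answer: 14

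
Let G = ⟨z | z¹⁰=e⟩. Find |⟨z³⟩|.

|⟨z³⟩| equals the order of z³. Compute successive powers until reaching e:
  (z³)¹ = z³, (z³)² = z⁶, (z³)³ = z⁹, (z³)⁴ = z², (z³)⁵ = z⁵, (z³)⁶ = z⁸, (z³)⁷ = z, (z³)⁸ = z⁴, (z³)⁹ = z⁷, (z³)¹⁰ = e.
The smallest positive k with (z³)ᵏ = e is 10, so |⟨z³⟩| = 10.

Answer: 10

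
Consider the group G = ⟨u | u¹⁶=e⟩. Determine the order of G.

G is generated by a single element, so G is cyclic. The relator gives u¹⁶ = e and no smaller power is forced to be e, so the 16 powers {e, u, u², u³, u⁴, u⁵, u⁶, u⁷, u⁸, u⁹, u¹², u¹³, u¹¹, u¹⁰, u¹⁴, u¹⁵} are distinct. Hence |G| = 16.

Answer: 16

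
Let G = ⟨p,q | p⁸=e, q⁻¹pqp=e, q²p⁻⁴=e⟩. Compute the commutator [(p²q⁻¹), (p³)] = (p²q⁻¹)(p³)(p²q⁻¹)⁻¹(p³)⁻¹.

[(p²q⁻¹), (p³)] = (p²q⁻¹)·(p³)·(p²q⁻¹)⁻¹·(p³)⁻¹.
  (p²q⁻¹) · (p³) = p³q
  (p³q) · (p²q) = p⁵
  (p⁵) · (p⁵) = p²

Answer: p²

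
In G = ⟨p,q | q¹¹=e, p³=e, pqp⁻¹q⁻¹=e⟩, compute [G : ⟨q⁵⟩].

First find ord(q⁵) by computing successive powers:
  (q⁵)¹ = q⁵, (q⁵)² = q¹⁰, (q⁵)³ = q⁴, (q⁵)⁴ = q⁹, (q⁵)⁵ = q³, (q⁵)⁶ = q⁸, (q⁵)⁷ = q², (q⁵)⁸ = q⁷, (q⁵)⁹ = q, (q⁵)¹⁰ = q⁶, (q⁵)¹¹ = e.
So |⟨q⁵⟩| = ord(q⁵) = 11. With |G| = 33, by Lagrange [G : ⟨q⁵⟩] = 33/11 = 3.

Answer: 3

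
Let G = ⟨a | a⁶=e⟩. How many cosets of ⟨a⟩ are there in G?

First find ord(a) by computing successive powers:
  a¹ = a, a² = a², a³ = a³, a⁴ = a⁴, a⁵ = a⁵, a⁶ = e.
So |⟨a⟩| = ord(a) = 6. With |G| = 6, by Lagrange [G : ⟨a⟩] = 6/6 = 1.

Answer: 1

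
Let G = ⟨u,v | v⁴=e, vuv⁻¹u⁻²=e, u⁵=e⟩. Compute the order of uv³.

Compute successive powers until reaching e:
  (uv³)¹ = uv³, (uv³)² = u⁴v², (uv³)³ = u³v, (uv³)⁴ = e.
The smallest positive k with (uv³)ᵏ = e is 4.

Answer: 4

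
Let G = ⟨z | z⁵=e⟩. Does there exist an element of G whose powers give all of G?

|G| = 5. The element z has order 5 (its powers give 5 distinct elements), so ⟨z⟩ = G and G is cyclic.

Answer: Yes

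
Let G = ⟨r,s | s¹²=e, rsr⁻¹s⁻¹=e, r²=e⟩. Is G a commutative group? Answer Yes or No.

Each pair of generators commutes: r·s = rs = s·r. Since the generators pairwise commute, every element of G commutes with every other, so G is abelian.

Answer: Yes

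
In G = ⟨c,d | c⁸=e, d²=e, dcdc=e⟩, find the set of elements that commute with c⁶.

⟨c⁶⟩ ⊆ C_G(c⁶) since powers of c⁶ commute with c⁶; so |C_G(c⁶)| ≥ |⟨c⁶⟩| = 4.
By orbit–stabilizer, |C_G(c⁶)| = |G| / |conj. class of c⁶| = 16 / 2 = 8.
The 8 elements commuting with c⁶ are {e, c, c², c³, c⁴, c⁵, c⁶, c⁷}.

Answer: {e, c, c², c³, c⁴, c⁵, c⁶, c⁷}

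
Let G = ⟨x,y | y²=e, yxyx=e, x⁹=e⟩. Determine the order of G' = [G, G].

G' = [G, G] is generated by all commutators. The generator-pair commutators are: [x, y] = x².
The subgroup they normally generate is {e, x, x², x³, x⁴, x⁵, x⁶, x⁷, x⁸}, of order 9.
Check: |G/G'| = 18/9 = 2 is the order of the abelianisation.

Answer: 9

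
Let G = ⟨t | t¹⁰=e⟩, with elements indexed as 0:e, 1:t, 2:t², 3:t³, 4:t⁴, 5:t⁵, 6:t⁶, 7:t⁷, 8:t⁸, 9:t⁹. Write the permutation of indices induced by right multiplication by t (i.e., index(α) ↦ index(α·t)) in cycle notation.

(0 1 2 3 4 5 6 7 8 9)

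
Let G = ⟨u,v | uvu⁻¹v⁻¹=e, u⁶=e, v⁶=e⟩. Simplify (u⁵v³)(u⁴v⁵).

Compute (u⁵v³) · (u⁴v⁵) by multiplying left to right and reducing via the relations at each step:
  (u⁵v³) · u⁴ = u³v³
  (u³v³) · v⁵ = u³v²

Answer: u³v²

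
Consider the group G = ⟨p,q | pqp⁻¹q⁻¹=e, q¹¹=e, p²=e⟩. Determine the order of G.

Enumerate words in the generators, reducing via the relations: the distinct elements are
  {e, p, q, pq, q², q³, q⁴, q⁵, q⁶, q⁷, q⁸, q⁹, pq², pq³, pq⁴, pq⁵, pq⁶, pq⁷, pq⁸, pq⁹, q¹⁰, pq¹⁰}.
No further products give new elements, so |G| = 22.

Answer: 22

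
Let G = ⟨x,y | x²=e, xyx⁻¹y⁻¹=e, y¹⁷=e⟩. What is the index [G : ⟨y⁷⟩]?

First find ord(y⁷) by computing successive powers:
  (y⁷)¹ = y⁷, (y⁷)² = y¹⁴, (y⁷)³ = y⁴, (y⁷)⁴ = y¹¹, (y⁷)⁵ = y, (y⁷)⁶ = y⁸, (y⁷)⁷ = y¹⁵, (y⁷)⁸ = y⁵, (y⁷)⁹ = y¹², (y⁷)¹⁰ = y², (y⁷)¹¹ = y⁹, (y⁷)¹² = y¹⁶, (y⁷)¹³ = y⁶, (y⁷)¹⁴ = y¹³, (y⁷)¹⁵ = y³, (y⁷)¹⁶ = y¹⁰, (y⁷)¹⁷ = e.
So |⟨y⁷⟩| = ord(y⁷) = 17. With |G| = 34, by Lagrange [G : ⟨y⁷⟩] = 34/17 = 2.

Answer: 2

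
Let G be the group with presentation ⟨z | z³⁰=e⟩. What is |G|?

G is generated by a single element, so G is cyclic. The relator gives z³⁰ = e and no smaller power is forced to be e, so the 30 powers {e, z, z², z³, z⁴, z⁵, z⁶, z⁷, z⁸, z⁹, z²², z²³, z²¹, z²⁰, z²⁴, z²⁵, z²⁶, z²⁷, z²⁸, z²⁹, z¹², z¹³, z¹¹, z¹⁰, z¹⁴, z¹⁵, z¹⁶, z¹⁷, z¹⁸, z¹⁹} are distinct. Hence |G| = 30.

Answer: 30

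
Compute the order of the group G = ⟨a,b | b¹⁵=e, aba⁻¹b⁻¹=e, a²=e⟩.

Enumerate words in the generators, reducing via the relations: the distinct elements are
  {a, b, e, ab, b², b³, b⁴, b⁵, b⁶, b⁷, b⁸, b⁹, ab², ab³, ab⁴, ab⁵, ab⁶, ab⁷, ab⁸, ab⁹, b¹², b¹³, b¹¹, b¹⁰, b¹⁴, ab¹², ab¹³, ab¹¹, ab¹⁰, ab¹⁴}.
No further products give new elements, so |G| = 30.

Answer: 30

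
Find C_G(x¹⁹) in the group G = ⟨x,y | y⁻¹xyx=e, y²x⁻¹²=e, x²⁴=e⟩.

⟨x¹⁹⟩ ⊆ C_G(x¹⁹) since powers of x¹⁹ commute with x¹⁹; so |C_G(x¹⁹)| ≥ |⟨x¹⁹⟩| = 24.
By orbit–stabilizer, |C_G(x¹⁹)| = |G| / |conj. class of x¹⁹| = 48 / 2 = 24.
The 24 elements commuting with x¹⁹ are {e, x, x², x³, x⁴, x⁵, x⁶, x⁷, x⁸, x⁹, x¹⁰, x¹¹, x¹², x¹³, x¹⁴, x¹⁵, x¹⁶, x¹⁷, x¹⁸, x¹⁹, x²⁰, x²¹, x²², x²³}.

Answer: {e, x, x², x³, x⁴, x⁵, x⁶, x⁷, x⁸, x⁹, x¹⁰, x¹¹, x¹², x¹³, x¹⁴, x¹⁵, x¹⁶, x¹⁷, x¹⁸, x¹⁹, x²⁰, x²¹, x²², x²³}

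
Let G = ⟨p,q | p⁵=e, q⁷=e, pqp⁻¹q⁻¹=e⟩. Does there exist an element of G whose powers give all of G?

|G| = 35. The element pq has order 35 (its powers give 35 distinct elements), so ⟨pq⟩ = G and G is cyclic.

Answer: Yes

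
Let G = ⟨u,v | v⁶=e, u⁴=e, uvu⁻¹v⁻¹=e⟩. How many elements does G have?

Enumerate words in the generators, reducing via the relations: the distinct elements are
  {e, u, v, uv, u², u³, v², v³, v⁴, v⁵, uv², uv³, uv⁴, uv⁵, u²v, u³v, u²v², u²v³, u²v⁴, u²v⁵, u³v², u³v³, u³v⁴, u³v⁵}.
No further products give new elements, so |G| = 24.

Answer: 24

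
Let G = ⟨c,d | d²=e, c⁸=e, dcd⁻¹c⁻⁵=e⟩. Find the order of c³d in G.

Compute successive powers until reaching e:
  (c³d)¹ = c³d, (c³d)² = c², (c³d)³ = c⁵d, (c³d)⁴ = c⁴, (c³d)⁵ = c⁷d, (c³d)⁶ = c⁶, (c³d)⁷ = cd, (c³d)⁸ = e.
The smallest positive k with (c³d)ᵏ = e is 8.

Answer: 8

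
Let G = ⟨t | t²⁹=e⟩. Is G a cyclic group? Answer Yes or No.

|G| = 29. The element t has order 29 (its powers give 29 distinct elements), so ⟨t⟩ = G and G is cyclic.

Answer: Yes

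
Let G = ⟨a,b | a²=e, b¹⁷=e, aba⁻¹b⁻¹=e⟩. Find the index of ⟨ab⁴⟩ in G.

First find ord(ab⁴) by computing successive powers:
  (ab⁴)¹ = ab⁴, (ab⁴)² = b⁸, (ab⁴)³ = ab¹², (ab⁴)⁴ = b¹⁶, (ab⁴)⁵ = ab³, (ab⁴)⁶ = b⁷, (ab⁴)⁷ = ab¹¹, (ab⁴)⁸ = b¹⁵, (ab⁴)⁹ = ab², (ab⁴)¹⁰ = b⁶, (ab⁴)¹¹ = ab¹⁰, (ab⁴)¹² = b¹⁴, (ab⁴)¹³ = ab, (ab⁴)¹⁴ = b⁵, (ab⁴)¹⁵ = ab⁹, (ab⁴)¹⁶ = b¹³, (ab⁴)¹⁷ = a, (ab⁴)¹⁸ = b⁴, (ab⁴)¹⁹ = ab⁸, (ab⁴)²⁰ = b¹², (ab⁴)²¹ = ab¹⁶, (ab⁴)²² = b³, (ab⁴)²³ = ab⁷, (ab⁴)²⁴ = b¹¹, (ab⁴)²⁵ = ab¹⁵, (ab⁴)²⁶ = b², (ab⁴)²⁷ = ab⁶, (ab⁴)²⁸ = b¹⁰, (ab⁴)²⁹ = ab¹⁴, (ab⁴)³⁰ = b, (ab⁴)³¹ = ab⁵, (ab⁴)³² = b⁹, (ab⁴)³³ = ab¹³, (ab⁴)³⁴ = e.
So |⟨ab⁴⟩| = ord(ab⁴) = 34. With |G| = 34, by Lagrange [G : ⟨ab⁴⟩] = 34/34 = 1.

Answer: 1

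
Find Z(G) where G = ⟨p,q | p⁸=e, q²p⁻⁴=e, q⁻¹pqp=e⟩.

An element z ∈ Z(G) iff z commutes with every generator.
For example p⁴ is central: (p⁴)·p = p⁵ = p·(p⁴); (p⁴)·q = q⁻¹ = q·(p⁴).
Whereas p ∉ Z(G) since p·q = pq ≠ p³q⁻¹ = q·p.
Checking each of the 16 elements this way gives Z(G) = {e, p⁴}, of order 2.

Answer: {e, p⁴}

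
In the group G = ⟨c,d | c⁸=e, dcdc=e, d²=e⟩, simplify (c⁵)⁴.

Compute successive powers of (c⁵), reducing at each step:
  (c⁵)²: (c⁵) · c⁵ = c²
  (c⁵)³: (c²) · c⁵ = c⁷
  (c⁵)⁴: (c⁷) · c⁵ = c⁴

Answer: c⁴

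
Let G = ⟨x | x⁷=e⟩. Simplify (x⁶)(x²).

Compute (x⁶) · (x²) by multiplying left to right and reducing via the relations at each step:
  (x⁶) · x² = x

Answer: x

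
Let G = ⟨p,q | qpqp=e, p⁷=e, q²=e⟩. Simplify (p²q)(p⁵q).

Compute (p²q) · (p⁵q) by multiplying left to right and reducing via the relations at each step:
  (p²q) · p⁵ = p⁴q
  (p⁴q) · q = p⁴

Answer: p⁴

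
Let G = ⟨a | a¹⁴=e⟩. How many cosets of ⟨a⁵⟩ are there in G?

First find ord(a⁵) by computing successive powers:
  (a⁵)¹ = a⁵, (a⁵)² = a¹⁰, (a⁵)³ = a, (a⁵)⁴ = a⁶, (a⁵)⁵ = a¹¹, (a⁵)⁶ = a², (a⁵)⁷ = a⁷, (a⁵)⁸ = a¹², (a⁵)⁹ = a³, (a⁵)¹⁰ = a⁸, (a⁵)¹¹ = a¹³, (a⁵)¹² = a⁴, (a⁵)¹³ = a⁹, (a⁵)¹⁴ = e.
So |⟨a⁵⟩| = ord(a⁵) = 14. With |G| = 14, by Lagrange [G : ⟨a⁵⟩] = 14/14 = 1.

Answer: 1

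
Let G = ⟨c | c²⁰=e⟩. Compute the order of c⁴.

Compute successive powers until reaching e:
  (c⁴)¹ = c⁴, (c⁴)² = c⁸, (c⁴)³ = c¹², (c⁴)⁴ = c¹⁶, (c⁴)⁵ = e.
The smallest positive k with (c⁴)ᵏ = e is 5.

Answer: 5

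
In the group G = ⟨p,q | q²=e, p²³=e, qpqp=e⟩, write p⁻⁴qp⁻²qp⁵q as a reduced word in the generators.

Multiply left to right, reducing at each step:
  (p¹⁹) · q = p¹⁹q
  (p¹⁹q) · p⁻² = p²¹q
  (p²¹q) · q = p²¹
  (p²¹) · p⁵ = p³
  (p³) · q = p³q

Answer: p³q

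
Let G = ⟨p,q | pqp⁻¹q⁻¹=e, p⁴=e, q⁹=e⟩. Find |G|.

Enumerate words in the generators, reducing via the relations: the distinct elements are
  {e, p, q, pq, p², p³, q², q³, q⁴, q⁵, q⁶, q⁷, q⁸, pq², pq³, pq⁴, pq⁵, pq⁶, pq⁷, pq⁸, p²q, p³q, p²q², p²q³, p²q⁴, p²q⁵, p²q⁶, p²q⁷, p²q⁸, p³q², p³q³, p³q⁴, p³q⁵, p³q⁶, p³q⁷, p³q⁸}.
No further products give new elements, so |G| = 36.

Answer: 36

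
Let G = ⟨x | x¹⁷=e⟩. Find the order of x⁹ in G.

Compute successive powers until reaching e:
  (x⁹)¹ = x⁹, (x⁹)² = x, (x⁹)³ = x¹⁰, (x⁹)⁴ = x², (x⁹)⁵ = x¹¹, (x⁹)⁶ = x³, (x⁹)⁷ = x¹², (x⁹)⁸ = x⁴, (x⁹)⁹ = x¹³, (x⁹)¹⁰ = x⁵, (x⁹)¹¹ = x¹⁴, (x⁹)¹² = x⁶, (x⁹)¹³ = x¹⁵, (x⁹)¹⁴ = x⁷, (x⁹)¹⁵ = x¹⁶, (x⁹)¹⁶ = x⁸, (x⁹)¹⁷ = e.
The smallest positive k with (x⁹)ᵏ = e is 17.

Answer: 17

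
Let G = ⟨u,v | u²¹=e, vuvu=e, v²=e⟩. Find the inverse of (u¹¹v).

The order of (u¹¹v) is 2 (smallest k with (u¹¹v)ᵏ = e), so (u¹¹v)⁻¹ = (u¹¹v)¹ = u¹¹v.
Check: (u¹¹v) · (u¹¹v) → (u¹¹v) · u¹¹ = v;   v · v = e, giving e as required.

Answer: u¹¹v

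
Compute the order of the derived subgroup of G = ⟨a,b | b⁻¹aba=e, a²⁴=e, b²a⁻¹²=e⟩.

G' = [G, G] is generated by all commutators. The generator-pair commutators are: [a, b] = a².
The subgroup they normally generate is {e, a², a⁴, a⁶, a⁸, a¹⁰, a¹², a¹⁴, a¹⁶, a¹⁸, a²⁰, a²²}, of order 12.
Check: |G/G'| = 48/12 = 4 is the order of the abelianisation.

Answer: 12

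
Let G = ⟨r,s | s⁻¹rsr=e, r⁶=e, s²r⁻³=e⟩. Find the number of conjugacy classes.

The conjugacy classes (representative and size) are:
  [e] (size 1), [r] (size 2), [r²] (size 2), [r³] (size 1), [rs⁻¹] (size 3), [r²s⁻¹] (size 3).
Class equation: 1 + 2 + 2 + 1 + 3 + 3 = 12 = |G|. So G has 6 conjugacy classes.

Answer: 6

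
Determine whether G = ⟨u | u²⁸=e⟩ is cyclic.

|G| = 28. The element u has order 28 (its powers give 28 distinct elements), so ⟨u⟩ = G and G is cyclic.

Answer: Yes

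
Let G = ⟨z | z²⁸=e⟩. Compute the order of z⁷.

Compute successive powers until reaching e:
  (z⁷)¹ = z⁷, (z⁷)² = z¹⁴, (z⁷)³ = z²¹, (z⁷)⁴ = e.
The smallest positive k with (z⁷)ᵏ = e is 4.

Answer: 4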